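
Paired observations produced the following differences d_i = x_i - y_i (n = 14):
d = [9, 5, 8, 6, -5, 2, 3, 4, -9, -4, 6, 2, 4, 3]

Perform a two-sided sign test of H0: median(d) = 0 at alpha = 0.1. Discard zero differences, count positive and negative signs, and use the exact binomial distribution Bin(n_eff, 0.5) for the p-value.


Step 1: Discard zero differences. Original n = 14; n_eff = number of nonzero differences = 14.
Nonzero differences (with sign): +9, +5, +8, +6, -5, +2, +3, +4, -9, -4, +6, +2, +4, +3
Step 2: Count signs: positive = 11, negative = 3.
Step 3: Under H0: P(positive) = 0.5, so the number of positives S ~ Bin(14, 0.5).
Step 4: Two-sided exact p-value = sum of Bin(14,0.5) probabilities at or below the observed probability = 0.057373.
Step 5: alpha = 0.1. reject H0.

n_eff = 14, pos = 11, neg = 3, p = 0.057373, reject H0.


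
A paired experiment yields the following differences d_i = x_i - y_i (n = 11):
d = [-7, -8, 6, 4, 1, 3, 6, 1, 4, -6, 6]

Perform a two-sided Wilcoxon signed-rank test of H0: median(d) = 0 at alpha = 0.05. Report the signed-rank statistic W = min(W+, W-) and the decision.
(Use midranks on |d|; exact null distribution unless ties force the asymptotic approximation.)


Step 1: Drop any zero differences (none here) and take |d_i|.
|d| = [7, 8, 6, 4, 1, 3, 6, 1, 4, 6, 6]
Step 2: Midrank |d_i| (ties get averaged ranks).
ranks: |7|->10, |8|->11, |6|->7.5, |4|->4.5, |1|->1.5, |3|->3, |6|->7.5, |1|->1.5, |4|->4.5, |6|->7.5, |6|->7.5
Step 3: Attach original signs; sum ranks with positive sign and with negative sign.
W+ = 7.5 + 4.5 + 1.5 + 3 + 7.5 + 1.5 + 4.5 + 7.5 = 37.5
W- = 10 + 11 + 7.5 = 28.5
(Check: W+ + W- = 66 should equal n(n+1)/2 = 66.)
Step 4: Test statistic W = min(W+, W-) = 28.5.
Step 5: Ties in |d|, so use the tie-corrected normal approximation.
        E[W] = n(n+1)/4 = 11*12/4 = 33.
        Tie groups: |d|=1 (t=2), |d|=4 (t=2), |d|=6 (t=4); sum(t^3 - t) = 72.
        Var[W] = n(n+1)(2n+1)/24 - sum(t^3-t)/48 = 3036/24 - 72/48 = 125.
        z = (W - E[W]) / sqrt(Var[W]) = (28.5 - 33) / 11.1803 = -0.4025.
        Two-sided p = 2*Phi(z) = 0.687322.
Step 6: alpha = 0.05. fail to reject H0.

W+ = 37.5, W- = 28.5, W = min = 28.5, p = 0.687322, fail to reject H0.


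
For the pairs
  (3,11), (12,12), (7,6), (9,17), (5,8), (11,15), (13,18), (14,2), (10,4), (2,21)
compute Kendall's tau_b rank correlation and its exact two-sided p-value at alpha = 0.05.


Step 1: Enumerate the 45 unordered pairs (i,j) with i<j and classify each by sign(x_j-x_i) * sign(y_j-y_i).
  (1,2):dx=+9,dy=+1->C; (1,3):dx=+4,dy=-5->D; (1,4):dx=+6,dy=+6->C; (1,5):dx=+2,dy=-3->D
  (1,6):dx=+8,dy=+4->C; (1,7):dx=+10,dy=+7->C; (1,8):dx=+11,dy=-9->D; (1,9):dx=+7,dy=-7->D
  (1,10):dx=-1,dy=+10->D; (2,3):dx=-5,dy=-6->C; (2,4):dx=-3,dy=+5->D; (2,5):dx=-7,dy=-4->C
  (2,6):dx=-1,dy=+3->D; (2,7):dx=+1,dy=+6->C; (2,8):dx=+2,dy=-10->D; (2,9):dx=-2,dy=-8->C
  (2,10):dx=-10,dy=+9->D; (3,4):dx=+2,dy=+11->C; (3,5):dx=-2,dy=+2->D; (3,6):dx=+4,dy=+9->C
  (3,7):dx=+6,dy=+12->C; (3,8):dx=+7,dy=-4->D; (3,9):dx=+3,dy=-2->D; (3,10):dx=-5,dy=+15->D
  (4,5):dx=-4,dy=-9->C; (4,6):dx=+2,dy=-2->D; (4,7):dx=+4,dy=+1->C; (4,8):dx=+5,dy=-15->D
  (4,9):dx=+1,dy=-13->D; (4,10):dx=-7,dy=+4->D; (5,6):dx=+6,dy=+7->C; (5,7):dx=+8,dy=+10->C
  (5,8):dx=+9,dy=-6->D; (5,9):dx=+5,dy=-4->D; (5,10):dx=-3,dy=+13->D; (6,7):dx=+2,dy=+3->C
  (6,8):dx=+3,dy=-13->D; (6,9):dx=-1,dy=-11->C; (6,10):dx=-9,dy=+6->D; (7,8):dx=+1,dy=-16->D
  (7,9):dx=-3,dy=-14->C; (7,10):dx=-11,dy=+3->D; (8,9):dx=-4,dy=+2->D; (8,10):dx=-12,dy=+19->D
  (9,10):dx=-8,dy=+17->D
Step 2: C = 18, D = 27, total pairs = 45.
Step 3: tau = (C - D)/(n(n-1)/2) = (18 - 27)/45 = -0.200000.
Step 4: Exact two-sided p-value (enumerate n! = 3628800 permutations of y under H0): p = 0.484313.
Step 5: alpha = 0.05. fail to reject H0.

tau_b = -0.2000 (C=18, D=27), p = 0.484313, fail to reject H0.


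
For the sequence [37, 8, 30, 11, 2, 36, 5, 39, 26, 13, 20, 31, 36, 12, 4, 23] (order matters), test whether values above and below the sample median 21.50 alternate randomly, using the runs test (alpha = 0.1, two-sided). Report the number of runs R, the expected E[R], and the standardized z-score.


Step 1: Compute median = 21.50; label A = above, B = below.
Labels in order: ABABBABAABBAABBA  (n_A = 8, n_B = 8)
Step 2: Count runs R = 11.
Step 3: Under H0 (random ordering), E[R] = 2*n_A*n_B/(n_A+n_B) + 1 = 2*8*8/16 + 1 = 9.0000.
        Var[R] = 2*n_A*n_B*(2*n_A*n_B - n_A - n_B) / ((n_A+n_B)^2 * (n_A+n_B-1)) = 14336/3840 = 3.7333.
        SD[R] = 1.9322.
Step 4: Continuity-corrected z = (R - 0.5 - E[R]) / SD[R] = (11 - 0.5 - 9.0000) / 1.9322 = 0.7763.
Step 5: Two-sided p-value via normal approximation = 2*(1 - Phi(|z|)) = 0.437558.
Step 6: alpha = 0.1. fail to reject H0.

R = 11, z = 0.7763, p = 0.437558, fail to reject H0.


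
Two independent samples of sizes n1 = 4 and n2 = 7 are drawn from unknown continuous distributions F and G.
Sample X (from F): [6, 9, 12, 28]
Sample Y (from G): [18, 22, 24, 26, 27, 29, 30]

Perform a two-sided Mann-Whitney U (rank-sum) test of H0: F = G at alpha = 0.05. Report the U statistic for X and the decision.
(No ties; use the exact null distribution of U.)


Step 1: Combine and sort all 11 observations; assign midranks.
sorted (value, group): (6,X), (9,X), (12,X), (18,Y), (22,Y), (24,Y), (26,Y), (27,Y), (28,X), (29,Y), (30,Y)
ranks: 6->1, 9->2, 12->3, 18->4, 22->5, 24->6, 26->7, 27->8, 28->9, 29->10, 30->11
Step 2: Rank sum for X: R1 = 1 + 2 + 3 + 9 = 15.
Step 3: U_X = R1 - n1(n1+1)/2 = 15 - 4*5/2 = 15 - 10 = 5.
       U_Y = n1*n2 - U_X = 28 - 5 = 23.
Step 4: No ties, so the exact null distribution of U (based on enumerating the C(11,4) = 330 equally likely rank assignments) gives the two-sided p-value.
Step 5: p-value = 0.109091; compare to alpha = 0.05. fail to reject H0.

U_X = 5, p = 0.109091, fail to reject H0 at alpha = 0.05.


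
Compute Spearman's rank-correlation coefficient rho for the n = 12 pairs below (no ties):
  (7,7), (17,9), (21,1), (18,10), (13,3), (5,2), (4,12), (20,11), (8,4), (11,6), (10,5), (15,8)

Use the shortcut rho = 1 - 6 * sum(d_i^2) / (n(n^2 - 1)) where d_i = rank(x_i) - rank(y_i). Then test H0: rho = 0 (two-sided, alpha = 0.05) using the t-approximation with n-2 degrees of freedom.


Step 1: Rank x and y separately (midranks; no ties here).
rank(x): 7->3, 17->9, 21->12, 18->10, 13->7, 5->2, 4->1, 20->11, 8->4, 11->6, 10->5, 15->8
rank(y): 7->7, 9->9, 1->1, 10->10, 3->3, 2->2, 12->12, 11->11, 4->4, 6->6, 5->5, 8->8
Step 2: d_i = R_x(i) - R_y(i); compute d_i^2.
  (3-7)^2=16, (9-9)^2=0, (12-1)^2=121, (10-10)^2=0, (7-3)^2=16, (2-2)^2=0, (1-12)^2=121, (11-11)^2=0, (4-4)^2=0, (6-6)^2=0, (5-5)^2=0, (8-8)^2=0
sum(d^2) = 274.
Step 3: rho = 1 - 6*274 / (12*(12^2 - 1)) = 1 - 1644/1716 = 0.041958.
Step 4: Under H0, t = rho * sqrt((n-2)/(1-rho^2)) = 0.1328 ~ t(10).
Step 5: Two-sided p-value from the t-distribution with 10 df = 0.896986.
Step 6: alpha = 0.05. fail to reject H0.

rho = 0.0420, p = 0.896986, fail to reject H0 at alpha = 0.05.


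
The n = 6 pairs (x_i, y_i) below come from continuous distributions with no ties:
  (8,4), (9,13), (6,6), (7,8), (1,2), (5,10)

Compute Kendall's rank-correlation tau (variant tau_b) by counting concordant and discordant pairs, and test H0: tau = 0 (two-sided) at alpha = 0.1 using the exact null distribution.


Step 1: Enumerate the 15 unordered pairs (i,j) with i<j and classify each by sign(x_j-x_i) * sign(y_j-y_i).
  (1,2):dx=+1,dy=+9->C; (1,3):dx=-2,dy=+2->D; (1,4):dx=-1,dy=+4->D; (1,5):dx=-7,dy=-2->C
  (1,6):dx=-3,dy=+6->D; (2,3):dx=-3,dy=-7->C; (2,4):dx=-2,dy=-5->C; (2,5):dx=-8,dy=-11->C
  (2,6):dx=-4,dy=-3->C; (3,4):dx=+1,dy=+2->C; (3,5):dx=-5,dy=-4->C; (3,6):dx=-1,dy=+4->D
  (4,5):dx=-6,dy=-6->C; (4,6):dx=-2,dy=+2->D; (5,6):dx=+4,dy=+8->C
Step 2: C = 10, D = 5, total pairs = 15.
Step 3: tau = (C - D)/(n(n-1)/2) = (10 - 5)/15 = 0.333333.
Step 4: Exact two-sided p-value (enumerate n! = 720 permutations of y under H0): p = 0.469444.
Step 5: alpha = 0.1. fail to reject H0.

tau_b = 0.3333 (C=10, D=5), p = 0.469444, fail to reject H0.


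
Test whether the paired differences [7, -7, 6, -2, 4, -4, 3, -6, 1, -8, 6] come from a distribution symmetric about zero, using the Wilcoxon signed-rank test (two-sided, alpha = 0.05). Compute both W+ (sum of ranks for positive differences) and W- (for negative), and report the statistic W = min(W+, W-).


Step 1: Drop any zero differences (none here) and take |d_i|.
|d| = [7, 7, 6, 2, 4, 4, 3, 6, 1, 8, 6]
Step 2: Midrank |d_i| (ties get averaged ranks).
ranks: |7|->9.5, |7|->9.5, |6|->7, |2|->2, |4|->4.5, |4|->4.5, |3|->3, |6|->7, |1|->1, |8|->11, |6|->7
Step 3: Attach original signs; sum ranks with positive sign and with negative sign.
W+ = 9.5 + 7 + 4.5 + 3 + 1 + 7 = 32
W- = 9.5 + 2 + 4.5 + 7 + 11 = 34
(Check: W+ + W- = 66 should equal n(n+1)/2 = 66.)
Step 4: Test statistic W = min(W+, W-) = 32.
Step 5: Ties in |d|, so use the tie-corrected normal approximation.
        E[W] = n(n+1)/4 = 11*12/4 = 33.
        Tie groups: |d|=4 (t=2), |d|=6 (t=3), |d|=7 (t=2); sum(t^3 - t) = 36.
        Var[W] = n(n+1)(2n+1)/24 - sum(t^3-t)/48 = 3036/24 - 36/48 = 125.75.
        z = (W - E[W]) / sqrt(Var[W]) = (32 - 33) / 11.2138 = -0.0892.
        Two-sided p = 2*Phi(z) = 0.928942.
Step 6: alpha = 0.05. fail to reject H0.

W+ = 32, W- = 34, W = min = 32, p = 0.928942, fail to reject H0.


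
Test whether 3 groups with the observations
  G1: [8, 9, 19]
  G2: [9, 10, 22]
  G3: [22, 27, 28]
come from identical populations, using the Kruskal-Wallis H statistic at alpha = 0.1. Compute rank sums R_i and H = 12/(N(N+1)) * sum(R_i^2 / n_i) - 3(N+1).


Step 1: Combine all N = 9 observations and assign midranks.
sorted (value, group, rank): (8,G1,1), (9,G1,2.5), (9,G2,2.5), (10,G2,4), (19,G1,5), (22,G2,6.5), (22,G3,6.5), (27,G3,8), (28,G3,9)
Step 2: Sum ranks within each group.
R_1 = 8.5 (n_1 = 3)
R_2 = 13 (n_2 = 3)
R_3 = 23.5 (n_3 = 3)
Step 3: H = 12/(N(N+1)) * sum(R_i^2/n_i) - 3(N+1)
     = 12/(9*10) * (8.5^2/3 + 13^2/3 + 23.5^2/3) - 3*10
     = 0.133333 * 264.5 - 30
     = 5.266667.
Step 4: Ties present; correction factor C = 1 - 12/(9^3 - 9) = 0.983333. Corrected H = 5.266667 / 0.983333 = 5.355932.
Step 5: Under H0, H ~ chi^2(2); p-value = 0.068703.
Step 6: alpha = 0.1. reject H0.

H = 5.3559, df = 2, p = 0.068703, reject H0.


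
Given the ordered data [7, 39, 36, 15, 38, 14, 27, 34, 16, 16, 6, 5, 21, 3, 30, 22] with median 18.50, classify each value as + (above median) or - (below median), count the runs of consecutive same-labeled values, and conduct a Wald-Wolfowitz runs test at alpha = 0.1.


Step 1: Compute median = 18.50; label A = above, B = below.
Labels in order: BAABABAABBBBABAA  (n_A = 8, n_B = 8)
Step 2: Count runs R = 10.
Step 3: Under H0 (random ordering), E[R] = 2*n_A*n_B/(n_A+n_B) + 1 = 2*8*8/16 + 1 = 9.0000.
        Var[R] = 2*n_A*n_B*(2*n_A*n_B - n_A - n_B) / ((n_A+n_B)^2 * (n_A+n_B-1)) = 14336/3840 = 3.7333.
        SD[R] = 1.9322.
Step 4: Continuity-corrected z = (R - 0.5 - E[R]) / SD[R] = (10 - 0.5 - 9.0000) / 1.9322 = 0.2588.
Step 5: Two-sided p-value via normal approximation = 2*(1 - Phi(|z|)) = 0.795809.
Step 6: alpha = 0.1. fail to reject H0.

R = 10, z = 0.2588, p = 0.795809, fail to reject H0.


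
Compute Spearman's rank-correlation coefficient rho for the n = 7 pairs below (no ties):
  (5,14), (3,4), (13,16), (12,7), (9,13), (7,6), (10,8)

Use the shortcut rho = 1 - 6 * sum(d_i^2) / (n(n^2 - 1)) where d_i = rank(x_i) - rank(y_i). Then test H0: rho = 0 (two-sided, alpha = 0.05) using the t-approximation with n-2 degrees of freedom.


Step 1: Rank x and y separately (midranks; no ties here).
rank(x): 5->2, 3->1, 13->7, 12->6, 9->4, 7->3, 10->5
rank(y): 14->6, 4->1, 16->7, 7->3, 13->5, 6->2, 8->4
Step 2: d_i = R_x(i) - R_y(i); compute d_i^2.
  (2-6)^2=16, (1-1)^2=0, (7-7)^2=0, (6-3)^2=9, (4-5)^2=1, (3-2)^2=1, (5-4)^2=1
sum(d^2) = 28.
Step 3: rho = 1 - 6*28 / (7*(7^2 - 1)) = 1 - 168/336 = 0.500000.
Step 4: Under H0, t = rho * sqrt((n-2)/(1-rho^2)) = 1.2910 ~ t(5).
Step 5: Two-sided p-value from the t-distribution with 5 df = 0.253170.
Step 6: alpha = 0.05. fail to reject H0.

rho = 0.5000, p = 0.253170, fail to reject H0 at alpha = 0.05.


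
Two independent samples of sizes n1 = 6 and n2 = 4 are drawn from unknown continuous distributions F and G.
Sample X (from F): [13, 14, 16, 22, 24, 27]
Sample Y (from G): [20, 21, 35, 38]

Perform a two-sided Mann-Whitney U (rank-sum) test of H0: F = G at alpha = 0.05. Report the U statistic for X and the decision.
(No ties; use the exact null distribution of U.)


Step 1: Combine and sort all 10 observations; assign midranks.
sorted (value, group): (13,X), (14,X), (16,X), (20,Y), (21,Y), (22,X), (24,X), (27,X), (35,Y), (38,Y)
ranks: 13->1, 14->2, 16->3, 20->4, 21->5, 22->6, 24->7, 27->8, 35->9, 38->10
Step 2: Rank sum for X: R1 = 1 + 2 + 3 + 6 + 7 + 8 = 27.
Step 3: U_X = R1 - n1(n1+1)/2 = 27 - 6*7/2 = 27 - 21 = 6.
       U_Y = n1*n2 - U_X = 24 - 6 = 18.
Step 4: No ties, so the exact null distribution of U (based on enumerating the C(10,6) = 210 equally likely rank assignments) gives the two-sided p-value.
Step 5: p-value = 0.257143; compare to alpha = 0.05. fail to reject H0.

U_X = 6, p = 0.257143, fail to reject H0 at alpha = 0.05.


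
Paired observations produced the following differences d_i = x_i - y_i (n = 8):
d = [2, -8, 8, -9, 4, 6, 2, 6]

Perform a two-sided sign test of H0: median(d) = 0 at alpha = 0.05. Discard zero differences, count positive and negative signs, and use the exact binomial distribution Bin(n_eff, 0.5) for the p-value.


Step 1: Discard zero differences. Original n = 8; n_eff = number of nonzero differences = 8.
Nonzero differences (with sign): +2, -8, +8, -9, +4, +6, +2, +6
Step 2: Count signs: positive = 6, negative = 2.
Step 3: Under H0: P(positive) = 0.5, so the number of positives S ~ Bin(8, 0.5).
Step 4: Two-sided exact p-value = sum of Bin(8,0.5) probabilities at or below the observed probability = 0.289062.
Step 5: alpha = 0.05. fail to reject H0.

n_eff = 8, pos = 6, neg = 2, p = 0.289062, fail to reject H0.


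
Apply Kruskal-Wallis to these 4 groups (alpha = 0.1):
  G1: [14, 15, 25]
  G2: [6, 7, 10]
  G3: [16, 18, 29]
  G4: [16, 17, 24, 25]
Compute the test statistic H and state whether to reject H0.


Step 1: Combine all N = 13 observations and assign midranks.
sorted (value, group, rank): (6,G2,1), (7,G2,2), (10,G2,3), (14,G1,4), (15,G1,5), (16,G3,6.5), (16,G4,6.5), (17,G4,8), (18,G3,9), (24,G4,10), (25,G1,11.5), (25,G4,11.5), (29,G3,13)
Step 2: Sum ranks within each group.
R_1 = 20.5 (n_1 = 3)
R_2 = 6 (n_2 = 3)
R_3 = 28.5 (n_3 = 3)
R_4 = 36 (n_4 = 4)
Step 3: H = 12/(N(N+1)) * sum(R_i^2/n_i) - 3(N+1)
     = 12/(13*14) * (20.5^2/3 + 6^2/3 + 28.5^2/3 + 36^2/4) - 3*14
     = 0.065934 * 746.833 - 42
     = 7.241758.
Step 4: Ties present; correction factor C = 1 - 12/(13^3 - 13) = 0.994505. Corrected H = 7.241758 / 0.994505 = 7.281768.
Step 5: Under H0, H ~ chi^2(3); p-value = 0.063439.
Step 6: alpha = 0.1. reject H0.

H = 7.2818, df = 3, p = 0.063439, reject H0.


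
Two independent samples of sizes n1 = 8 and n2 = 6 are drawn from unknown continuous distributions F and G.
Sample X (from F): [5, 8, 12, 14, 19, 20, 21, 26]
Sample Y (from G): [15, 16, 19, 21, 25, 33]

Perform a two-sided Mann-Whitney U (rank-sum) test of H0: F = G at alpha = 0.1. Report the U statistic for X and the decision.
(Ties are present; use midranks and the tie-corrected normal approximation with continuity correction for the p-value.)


Step 1: Combine and sort all 14 observations; assign midranks.
sorted (value, group): (5,X), (8,X), (12,X), (14,X), (15,Y), (16,Y), (19,X), (19,Y), (20,X), (21,X), (21,Y), (25,Y), (26,X), (33,Y)
ranks: 5->1, 8->2, 12->3, 14->4, 15->5, 16->6, 19->7.5, 19->7.5, 20->9, 21->10.5, 21->10.5, 25->12, 26->13, 33->14
Step 2: Rank sum for X: R1 = 1 + 2 + 3 + 4 + 7.5 + 9 + 10.5 + 13 = 50.
Step 3: U_X = R1 - n1(n1+1)/2 = 50 - 8*9/2 = 50 - 36 = 14.
       U_Y = n1*n2 - U_X = 48 - 14 = 34.
Step 4: Ties are present, so use the tie-corrected normal approximation (with continuity correction) for the p-value.
Step 5: p-value = 0.219016; compare to alpha = 0.1. fail to reject H0.

U_X = 14, p = 0.219016, fail to reject H0 at alpha = 0.1.


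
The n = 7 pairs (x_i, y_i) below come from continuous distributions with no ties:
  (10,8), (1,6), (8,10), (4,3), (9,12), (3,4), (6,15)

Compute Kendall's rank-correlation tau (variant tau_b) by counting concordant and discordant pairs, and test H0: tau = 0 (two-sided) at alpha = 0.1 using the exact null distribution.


Step 1: Enumerate the 21 unordered pairs (i,j) with i<j and classify each by sign(x_j-x_i) * sign(y_j-y_i).
  (1,2):dx=-9,dy=-2->C; (1,3):dx=-2,dy=+2->D; (1,4):dx=-6,dy=-5->C; (1,5):dx=-1,dy=+4->D
  (1,6):dx=-7,dy=-4->C; (1,7):dx=-4,dy=+7->D; (2,3):dx=+7,dy=+4->C; (2,4):dx=+3,dy=-3->D
  (2,5):dx=+8,dy=+6->C; (2,6):dx=+2,dy=-2->D; (2,7):dx=+5,dy=+9->C; (3,4):dx=-4,dy=-7->C
  (3,5):dx=+1,dy=+2->C; (3,6):dx=-5,dy=-6->C; (3,7):dx=-2,dy=+5->D; (4,5):dx=+5,dy=+9->C
  (4,6):dx=-1,dy=+1->D; (4,7):dx=+2,dy=+12->C; (5,6):dx=-6,dy=-8->C; (5,7):dx=-3,dy=+3->D
  (6,7):dx=+3,dy=+11->C
Step 2: C = 13, D = 8, total pairs = 21.
Step 3: tau = (C - D)/(n(n-1)/2) = (13 - 8)/21 = 0.238095.
Step 4: Exact two-sided p-value (enumerate n! = 5040 permutations of y under H0): p = 0.561905.
Step 5: alpha = 0.1. fail to reject H0.

tau_b = 0.2381 (C=13, D=8), p = 0.561905, fail to reject H0.


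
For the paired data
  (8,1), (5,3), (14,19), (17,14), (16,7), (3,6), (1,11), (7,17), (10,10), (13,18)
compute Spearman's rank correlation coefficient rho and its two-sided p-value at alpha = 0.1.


Step 1: Rank x and y separately (midranks; no ties here).
rank(x): 8->5, 5->3, 14->8, 17->10, 16->9, 3->2, 1->1, 7->4, 10->6, 13->7
rank(y): 1->1, 3->2, 19->10, 14->7, 7->4, 6->3, 11->6, 17->8, 10->5, 18->9
Step 2: d_i = R_x(i) - R_y(i); compute d_i^2.
  (5-1)^2=16, (3-2)^2=1, (8-10)^2=4, (10-7)^2=9, (9-4)^2=25, (2-3)^2=1, (1-6)^2=25, (4-8)^2=16, (6-5)^2=1, (7-9)^2=4
sum(d^2) = 102.
Step 3: rho = 1 - 6*102 / (10*(10^2 - 1)) = 1 - 612/990 = 0.381818.
Step 4: Under H0, t = rho * sqrt((n-2)/(1-rho^2)) = 1.1685 ~ t(8).
Step 5: Two-sided p-value from the t-distribution with 8 df = 0.276255.
Step 6: alpha = 0.1. fail to reject H0.

rho = 0.3818, p = 0.276255, fail to reject H0 at alpha = 0.1.


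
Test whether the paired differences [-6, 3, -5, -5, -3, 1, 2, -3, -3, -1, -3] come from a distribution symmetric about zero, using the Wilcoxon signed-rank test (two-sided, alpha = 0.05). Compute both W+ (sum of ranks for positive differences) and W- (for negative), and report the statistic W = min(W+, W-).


Step 1: Drop any zero differences (none here) and take |d_i|.
|d| = [6, 3, 5, 5, 3, 1, 2, 3, 3, 1, 3]
Step 2: Midrank |d_i| (ties get averaged ranks).
ranks: |6|->11, |3|->6, |5|->9.5, |5|->9.5, |3|->6, |1|->1.5, |2|->3, |3|->6, |3|->6, |1|->1.5, |3|->6
Step 3: Attach original signs; sum ranks with positive sign and with negative sign.
W+ = 6 + 1.5 + 3 = 10.5
W- = 11 + 9.5 + 9.5 + 6 + 6 + 6 + 1.5 + 6 = 55.5
(Check: W+ + W- = 66 should equal n(n+1)/2 = 66.)
Step 4: Test statistic W = min(W+, W-) = 10.5.
Step 5: Ties in |d|, so use the tie-corrected normal approximation.
        E[W] = n(n+1)/4 = 11*12/4 = 33.
        Tie groups: |d|=1 (t=2), |d|=3 (t=5), |d|=5 (t=2); sum(t^3 - t) = 132.
        Var[W] = n(n+1)(2n+1)/24 - sum(t^3-t)/48 = 3036/24 - 132/48 = 123.75.
        z = (W - E[W]) / sqrt(Var[W]) = (10.5 - 33) / 11.1243 = -2.0226.
        Two-sided p = 2*Phi(z) = 0.043114.
Step 6: alpha = 0.05. reject H0.

W+ = 10.5, W- = 55.5, W = min = 10.5, p = 0.043114, reject H0.


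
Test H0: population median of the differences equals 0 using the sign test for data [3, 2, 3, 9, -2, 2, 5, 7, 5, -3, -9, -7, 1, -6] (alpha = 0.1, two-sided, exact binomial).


Step 1: Discard zero differences. Original n = 14; n_eff = number of nonzero differences = 14.
Nonzero differences (with sign): +3, +2, +3, +9, -2, +2, +5, +7, +5, -3, -9, -7, +1, -6
Step 2: Count signs: positive = 9, negative = 5.
Step 3: Under H0: P(positive) = 0.5, so the number of positives S ~ Bin(14, 0.5).
Step 4: Two-sided exact p-value = sum of Bin(14,0.5) probabilities at or below the observed probability = 0.423950.
Step 5: alpha = 0.1. fail to reject H0.

n_eff = 14, pos = 9, neg = 5, p = 0.423950, fail to reject H0.


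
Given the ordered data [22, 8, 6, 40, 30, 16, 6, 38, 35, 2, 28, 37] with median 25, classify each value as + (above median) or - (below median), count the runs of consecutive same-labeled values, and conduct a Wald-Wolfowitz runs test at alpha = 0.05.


Step 1: Compute median = 25; label A = above, B = below.
Labels in order: BBBAABBAABAA  (n_A = 6, n_B = 6)
Step 2: Count runs R = 6.
Step 3: Under H0 (random ordering), E[R] = 2*n_A*n_B/(n_A+n_B) + 1 = 2*6*6/12 + 1 = 7.0000.
        Var[R] = 2*n_A*n_B*(2*n_A*n_B - n_A - n_B) / ((n_A+n_B)^2 * (n_A+n_B-1)) = 4320/1584 = 2.7273.
        SD[R] = 1.6514.
Step 4: Continuity-corrected z = (R + 0.5 - E[R]) / SD[R] = (6 + 0.5 - 7.0000) / 1.6514 = -0.3028.
Step 5: Two-sided p-value via normal approximation = 2*(1 - Phi(|z|)) = 0.762069.
Step 6: alpha = 0.05. fail to reject H0.

R = 6, z = -0.3028, p = 0.762069, fail to reject H0.


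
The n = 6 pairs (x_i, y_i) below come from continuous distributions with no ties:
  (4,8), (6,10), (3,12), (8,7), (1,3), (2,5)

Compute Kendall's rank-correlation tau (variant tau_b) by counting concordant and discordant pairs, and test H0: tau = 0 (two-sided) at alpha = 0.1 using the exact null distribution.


Step 1: Enumerate the 15 unordered pairs (i,j) with i<j and classify each by sign(x_j-x_i) * sign(y_j-y_i).
  (1,2):dx=+2,dy=+2->C; (1,3):dx=-1,dy=+4->D; (1,4):dx=+4,dy=-1->D; (1,5):dx=-3,dy=-5->C
  (1,6):dx=-2,dy=-3->C; (2,3):dx=-3,dy=+2->D; (2,4):dx=+2,dy=-3->D; (2,5):dx=-5,dy=-7->C
  (2,6):dx=-4,dy=-5->C; (3,4):dx=+5,dy=-5->D; (3,5):dx=-2,dy=-9->C; (3,6):dx=-1,dy=-7->C
  (4,5):dx=-7,dy=-4->C; (4,6):dx=-6,dy=-2->C; (5,6):dx=+1,dy=+2->C
Step 2: C = 10, D = 5, total pairs = 15.
Step 3: tau = (C - D)/(n(n-1)/2) = (10 - 5)/15 = 0.333333.
Step 4: Exact two-sided p-value (enumerate n! = 720 permutations of y under H0): p = 0.469444.
Step 5: alpha = 0.1. fail to reject H0.

tau_b = 0.3333 (C=10, D=5), p = 0.469444, fail to reject H0.


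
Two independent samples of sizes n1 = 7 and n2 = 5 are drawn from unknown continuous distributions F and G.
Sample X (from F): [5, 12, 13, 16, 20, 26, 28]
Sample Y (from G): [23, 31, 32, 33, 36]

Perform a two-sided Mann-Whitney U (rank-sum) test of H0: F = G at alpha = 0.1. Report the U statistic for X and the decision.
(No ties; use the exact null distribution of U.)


Step 1: Combine and sort all 12 observations; assign midranks.
sorted (value, group): (5,X), (12,X), (13,X), (16,X), (20,X), (23,Y), (26,X), (28,X), (31,Y), (32,Y), (33,Y), (36,Y)
ranks: 5->1, 12->2, 13->3, 16->4, 20->5, 23->6, 26->7, 28->8, 31->9, 32->10, 33->11, 36->12
Step 2: Rank sum for X: R1 = 1 + 2 + 3 + 4 + 5 + 7 + 8 = 30.
Step 3: U_X = R1 - n1(n1+1)/2 = 30 - 7*8/2 = 30 - 28 = 2.
       U_Y = n1*n2 - U_X = 35 - 2 = 33.
Step 4: No ties, so the exact null distribution of U (based on enumerating the C(12,7) = 792 equally likely rank assignments) gives the two-sided p-value.
Step 5: p-value = 0.010101; compare to alpha = 0.1. reject H0.

U_X = 2, p = 0.010101, reject H0 at alpha = 0.1.


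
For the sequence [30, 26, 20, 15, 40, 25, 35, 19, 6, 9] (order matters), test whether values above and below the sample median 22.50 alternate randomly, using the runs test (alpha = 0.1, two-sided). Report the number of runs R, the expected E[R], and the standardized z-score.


Step 1: Compute median = 22.50; label A = above, B = below.
Labels in order: AABBAAABBB  (n_A = 5, n_B = 5)
Step 2: Count runs R = 4.
Step 3: Under H0 (random ordering), E[R] = 2*n_A*n_B/(n_A+n_B) + 1 = 2*5*5/10 + 1 = 6.0000.
        Var[R] = 2*n_A*n_B*(2*n_A*n_B - n_A - n_B) / ((n_A+n_B)^2 * (n_A+n_B-1)) = 2000/900 = 2.2222.
        SD[R] = 1.4907.
Step 4: Continuity-corrected z = (R + 0.5 - E[R]) / SD[R] = (4 + 0.5 - 6.0000) / 1.4907 = -1.0062.
Step 5: Two-sided p-value via normal approximation = 2*(1 - Phi(|z|)) = 0.314305.
Step 6: alpha = 0.1. fail to reject H0.

R = 4, z = -1.0062, p = 0.314305, fail to reject H0.


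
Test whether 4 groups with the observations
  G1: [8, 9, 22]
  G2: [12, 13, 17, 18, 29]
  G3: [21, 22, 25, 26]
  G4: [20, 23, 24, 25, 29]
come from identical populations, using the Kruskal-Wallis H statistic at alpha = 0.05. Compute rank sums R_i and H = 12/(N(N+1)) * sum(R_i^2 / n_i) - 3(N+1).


Step 1: Combine all N = 17 observations and assign midranks.
sorted (value, group, rank): (8,G1,1), (9,G1,2), (12,G2,3), (13,G2,4), (17,G2,5), (18,G2,6), (20,G4,7), (21,G3,8), (22,G1,9.5), (22,G3,9.5), (23,G4,11), (24,G4,12), (25,G3,13.5), (25,G4,13.5), (26,G3,15), (29,G2,16.5), (29,G4,16.5)
Step 2: Sum ranks within each group.
R_1 = 12.5 (n_1 = 3)
R_2 = 34.5 (n_2 = 5)
R_3 = 46 (n_3 = 4)
R_4 = 60 (n_4 = 5)
Step 3: H = 12/(N(N+1)) * sum(R_i^2/n_i) - 3(N+1)
     = 12/(17*18) * (12.5^2/3 + 34.5^2/5 + 46^2/4 + 60^2/5) - 3*18
     = 0.039216 * 1539.13 - 54
     = 6.358170.
Step 4: Ties present; correction factor C = 1 - 18/(17^3 - 17) = 0.996324. Corrected H = 6.358170 / 0.996324 = 6.381632.
Step 5: Under H0, H ~ chi^2(3); p-value = 0.094449.
Step 6: alpha = 0.05. fail to reject H0.

H = 6.3816, df = 3, p = 0.094449, fail to reject H0.


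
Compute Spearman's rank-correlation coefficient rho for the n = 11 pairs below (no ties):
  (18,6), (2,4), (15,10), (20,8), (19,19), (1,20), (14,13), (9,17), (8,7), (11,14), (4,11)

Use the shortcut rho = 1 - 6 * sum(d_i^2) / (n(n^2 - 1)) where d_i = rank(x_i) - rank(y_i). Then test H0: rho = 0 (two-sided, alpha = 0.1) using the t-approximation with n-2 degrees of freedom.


Step 1: Rank x and y separately (midranks; no ties here).
rank(x): 18->9, 2->2, 15->8, 20->11, 19->10, 1->1, 14->7, 9->5, 8->4, 11->6, 4->3
rank(y): 6->2, 4->1, 10->5, 8->4, 19->10, 20->11, 13->7, 17->9, 7->3, 14->8, 11->6
Step 2: d_i = R_x(i) - R_y(i); compute d_i^2.
  (9-2)^2=49, (2-1)^2=1, (8-5)^2=9, (11-4)^2=49, (10-10)^2=0, (1-11)^2=100, (7-7)^2=0, (5-9)^2=16, (4-3)^2=1, (6-8)^2=4, (3-6)^2=9
sum(d^2) = 238.
Step 3: rho = 1 - 6*238 / (11*(11^2 - 1)) = 1 - 1428/1320 = -0.081818.
Step 4: Under H0, t = rho * sqrt((n-2)/(1-rho^2)) = -0.2463 ~ t(9).
Step 5: Two-sided p-value from the t-distribution with 9 df = 0.810990.
Step 6: alpha = 0.1. fail to reject H0.

rho = -0.0818, p = 0.810990, fail to reject H0 at alpha = 0.1.


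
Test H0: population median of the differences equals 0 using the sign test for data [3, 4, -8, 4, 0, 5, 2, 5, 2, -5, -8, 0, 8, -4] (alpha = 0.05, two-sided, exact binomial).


Step 1: Discard zero differences. Original n = 14; n_eff = number of nonzero differences = 12.
Nonzero differences (with sign): +3, +4, -8, +4, +5, +2, +5, +2, -5, -8, +8, -4
Step 2: Count signs: positive = 8, negative = 4.
Step 3: Under H0: P(positive) = 0.5, so the number of positives S ~ Bin(12, 0.5).
Step 4: Two-sided exact p-value = sum of Bin(12,0.5) probabilities at or below the observed probability = 0.387695.
Step 5: alpha = 0.05. fail to reject H0.

n_eff = 12, pos = 8, neg = 4, p = 0.387695, fail to reject H0.


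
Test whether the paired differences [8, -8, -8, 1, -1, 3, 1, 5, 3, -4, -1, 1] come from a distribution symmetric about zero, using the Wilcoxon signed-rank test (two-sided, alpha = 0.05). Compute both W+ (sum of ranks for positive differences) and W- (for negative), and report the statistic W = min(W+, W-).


Step 1: Drop any zero differences (none here) and take |d_i|.
|d| = [8, 8, 8, 1, 1, 3, 1, 5, 3, 4, 1, 1]
Step 2: Midrank |d_i| (ties get averaged ranks).
ranks: |8|->11, |8|->11, |8|->11, |1|->3, |1|->3, |3|->6.5, |1|->3, |5|->9, |3|->6.5, |4|->8, |1|->3, |1|->3
Step 3: Attach original signs; sum ranks with positive sign and with negative sign.
W+ = 11 + 3 + 6.5 + 3 + 9 + 6.5 + 3 = 42
W- = 11 + 11 + 3 + 8 + 3 = 36
(Check: W+ + W- = 78 should equal n(n+1)/2 = 78.)
Step 4: Test statistic W = min(W+, W-) = 36.
Step 5: Ties in |d|, so use the tie-corrected normal approximation.
        E[W] = n(n+1)/4 = 12*13/4 = 39.
        Tie groups: |d|=1 (t=5), |d|=3 (t=2), |d|=8 (t=3); sum(t^3 - t) = 150.
        Var[W] = n(n+1)(2n+1)/24 - sum(t^3-t)/48 = 3900/24 - 150/48 = 159.375.
        z = (W - E[W]) / sqrt(Var[W]) = (36 - 39) / 12.6244 = -0.2376.
        Two-sided p = 2*Phi(z) = 0.812164.
Step 6: alpha = 0.05. fail to reject H0.

W+ = 42, W- = 36, W = min = 36, p = 0.812164, fail to reject H0.


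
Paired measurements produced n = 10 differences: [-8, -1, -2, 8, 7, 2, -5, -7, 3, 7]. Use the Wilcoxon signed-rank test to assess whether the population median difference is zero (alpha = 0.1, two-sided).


Step 1: Drop any zero differences (none here) and take |d_i|.
|d| = [8, 1, 2, 8, 7, 2, 5, 7, 3, 7]
Step 2: Midrank |d_i| (ties get averaged ranks).
ranks: |8|->9.5, |1|->1, |2|->2.5, |8|->9.5, |7|->7, |2|->2.5, |5|->5, |7|->7, |3|->4, |7|->7
Step 3: Attach original signs; sum ranks with positive sign and with negative sign.
W+ = 9.5 + 7 + 2.5 + 4 + 7 = 30
W- = 9.5 + 1 + 2.5 + 5 + 7 = 25
(Check: W+ + W- = 55 should equal n(n+1)/2 = 55.)
Step 4: Test statistic W = min(W+, W-) = 25.
Step 5: Ties in |d|, so use the tie-corrected normal approximation.
        E[W] = n(n+1)/4 = 10*11/4 = 27.5.
        Tie groups: |d|=2 (t=2), |d|=7 (t=3), |d|=8 (t=2); sum(t^3 - t) = 36.
        Var[W] = n(n+1)(2n+1)/24 - sum(t^3-t)/48 = 2310/24 - 36/48 = 95.5.
        z = (W - E[W]) / sqrt(Var[W]) = (25 - 27.5) / 9.7724 = -0.2558.
        Two-sided p = 2*Phi(z) = 0.798088.
Step 6: alpha = 0.1. fail to reject H0.

W+ = 30, W- = 25, W = min = 25, p = 0.798088, fail to reject H0.


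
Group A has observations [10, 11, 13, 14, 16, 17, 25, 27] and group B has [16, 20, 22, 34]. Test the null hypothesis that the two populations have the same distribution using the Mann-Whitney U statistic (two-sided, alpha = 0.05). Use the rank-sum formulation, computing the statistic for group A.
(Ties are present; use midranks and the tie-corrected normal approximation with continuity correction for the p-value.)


Step 1: Combine and sort all 12 observations; assign midranks.
sorted (value, group): (10,X), (11,X), (13,X), (14,X), (16,X), (16,Y), (17,X), (20,Y), (22,Y), (25,X), (27,X), (34,Y)
ranks: 10->1, 11->2, 13->3, 14->4, 16->5.5, 16->5.5, 17->7, 20->8, 22->9, 25->10, 27->11, 34->12
Step 2: Rank sum for X: R1 = 1 + 2 + 3 + 4 + 5.5 + 7 + 10 + 11 = 43.5.
Step 3: U_X = R1 - n1(n1+1)/2 = 43.5 - 8*9/2 = 43.5 - 36 = 7.5.
       U_Y = n1*n2 - U_X = 32 - 7.5 = 24.5.
Step 4: Ties are present, so use the tie-corrected normal approximation (with continuity correction) for the p-value.
Step 5: p-value = 0.173478; compare to alpha = 0.05. fail to reject H0.

U_X = 7.5, p = 0.173478, fail to reject H0 at alpha = 0.05.


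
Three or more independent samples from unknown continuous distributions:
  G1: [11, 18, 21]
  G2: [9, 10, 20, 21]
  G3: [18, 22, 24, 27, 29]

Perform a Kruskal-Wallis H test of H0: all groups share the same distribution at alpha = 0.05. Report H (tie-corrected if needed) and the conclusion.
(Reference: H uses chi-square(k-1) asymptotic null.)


Step 1: Combine all N = 12 observations and assign midranks.
sorted (value, group, rank): (9,G2,1), (10,G2,2), (11,G1,3), (18,G1,4.5), (18,G3,4.5), (20,G2,6), (21,G1,7.5), (21,G2,7.5), (22,G3,9), (24,G3,10), (27,G3,11), (29,G3,12)
Step 2: Sum ranks within each group.
R_1 = 15 (n_1 = 3)
R_2 = 16.5 (n_2 = 4)
R_3 = 46.5 (n_3 = 5)
Step 3: H = 12/(N(N+1)) * sum(R_i^2/n_i) - 3(N+1)
     = 12/(12*13) * (15^2/3 + 16.5^2/4 + 46.5^2/5) - 3*13
     = 0.076923 * 575.513 - 39
     = 5.270192.
Step 4: Ties present; correction factor C = 1 - 12/(12^3 - 12) = 0.993007. Corrected H = 5.270192 / 0.993007 = 5.307306.
Step 5: Under H0, H ~ chi^2(2); p-value = 0.070394.
Step 6: alpha = 0.05. fail to reject H0.

H = 5.3073, df = 2, p = 0.070394, fail to reject H0.


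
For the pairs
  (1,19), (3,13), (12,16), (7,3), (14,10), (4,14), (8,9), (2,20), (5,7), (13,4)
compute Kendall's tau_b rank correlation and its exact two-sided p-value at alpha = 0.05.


Step 1: Enumerate the 45 unordered pairs (i,j) with i<j and classify each by sign(x_j-x_i) * sign(y_j-y_i).
  (1,2):dx=+2,dy=-6->D; (1,3):dx=+11,dy=-3->D; (1,4):dx=+6,dy=-16->D; (1,5):dx=+13,dy=-9->D
  (1,6):dx=+3,dy=-5->D; (1,7):dx=+7,dy=-10->D; (1,8):dx=+1,dy=+1->C; (1,9):dx=+4,dy=-12->D
  (1,10):dx=+12,dy=-15->D; (2,3):dx=+9,dy=+3->C; (2,4):dx=+4,dy=-10->D; (2,5):dx=+11,dy=-3->D
  (2,6):dx=+1,dy=+1->C; (2,7):dx=+5,dy=-4->D; (2,8):dx=-1,dy=+7->D; (2,9):dx=+2,dy=-6->D
  (2,10):dx=+10,dy=-9->D; (3,4):dx=-5,dy=-13->C; (3,5):dx=+2,dy=-6->D; (3,6):dx=-8,dy=-2->C
  (3,7):dx=-4,dy=-7->C; (3,8):dx=-10,dy=+4->D; (3,9):dx=-7,dy=-9->C; (3,10):dx=+1,dy=-12->D
  (4,5):dx=+7,dy=+7->C; (4,6):dx=-3,dy=+11->D; (4,7):dx=+1,dy=+6->C; (4,8):dx=-5,dy=+17->D
  (4,9):dx=-2,dy=+4->D; (4,10):dx=+6,dy=+1->C; (5,6):dx=-10,dy=+4->D; (5,7):dx=-6,dy=-1->C
  (5,8):dx=-12,dy=+10->D; (5,9):dx=-9,dy=-3->C; (5,10):dx=-1,dy=-6->C; (6,7):dx=+4,dy=-5->D
  (6,8):dx=-2,dy=+6->D; (6,9):dx=+1,dy=-7->D; (6,10):dx=+9,dy=-10->D; (7,8):dx=-6,dy=+11->D
  (7,9):dx=-3,dy=-2->C; (7,10):dx=+5,dy=-5->D; (8,9):dx=+3,dy=-13->D; (8,10):dx=+11,dy=-16->D
  (9,10):dx=+8,dy=-3->D
Step 2: C = 14, D = 31, total pairs = 45.
Step 3: tau = (C - D)/(n(n-1)/2) = (14 - 31)/45 = -0.377778.
Step 4: Exact two-sided p-value (enumerate n! = 3628800 permutations of y under H0): p = 0.155742.
Step 5: alpha = 0.05. fail to reject H0.

tau_b = -0.3778 (C=14, D=31), p = 0.155742, fail to reject H0.


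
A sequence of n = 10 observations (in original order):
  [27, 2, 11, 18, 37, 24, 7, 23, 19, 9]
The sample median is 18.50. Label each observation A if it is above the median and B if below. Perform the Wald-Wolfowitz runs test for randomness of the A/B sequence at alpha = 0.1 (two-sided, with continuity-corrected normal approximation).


Step 1: Compute median = 18.50; label A = above, B = below.
Labels in order: ABBBAABAAB  (n_A = 5, n_B = 5)
Step 2: Count runs R = 6.
Step 3: Under H0 (random ordering), E[R] = 2*n_A*n_B/(n_A+n_B) + 1 = 2*5*5/10 + 1 = 6.0000.
        Var[R] = 2*n_A*n_B*(2*n_A*n_B - n_A - n_B) / ((n_A+n_B)^2 * (n_A+n_B-1)) = 2000/900 = 2.2222.
        SD[R] = 1.4907.
Step 4: R = E[R], so z = 0 with no continuity correction.
Step 5: Two-sided p-value via normal approximation = 2*(1 - Phi(|z|)) = 1.000000.
Step 6: alpha = 0.1. fail to reject H0.

R = 6, z = 0.0000, p = 1.000000, fail to reject H0.


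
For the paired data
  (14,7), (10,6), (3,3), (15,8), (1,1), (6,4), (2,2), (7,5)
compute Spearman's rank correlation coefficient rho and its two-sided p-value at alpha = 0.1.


Step 1: Rank x and y separately (midranks; no ties here).
rank(x): 14->7, 10->6, 3->3, 15->8, 1->1, 6->4, 2->2, 7->5
rank(y): 7->7, 6->6, 3->3, 8->8, 1->1, 4->4, 2->2, 5->5
Step 2: d_i = R_x(i) - R_y(i); compute d_i^2.
  (7-7)^2=0, (6-6)^2=0, (3-3)^2=0, (8-8)^2=0, (1-1)^2=0, (4-4)^2=0, (2-2)^2=0, (5-5)^2=0
sum(d^2) = 0.
Step 3: rho = 1 - 6*0 / (8*(8^2 - 1)) = 1 - 0/504 = 1.000000.
Step 5: Two-sided p-value from the t-distribution with 6 df = 0.000000.
Step 6: alpha = 0.1. reject H0.

rho = 1.0000, p = 0.000000, reject H0 at alpha = 0.1.


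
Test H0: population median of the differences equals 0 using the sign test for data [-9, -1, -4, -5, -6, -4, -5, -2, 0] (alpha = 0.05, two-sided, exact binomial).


Step 1: Discard zero differences. Original n = 9; n_eff = number of nonzero differences = 8.
Nonzero differences (with sign): -9, -1, -4, -5, -6, -4, -5, -2
Step 2: Count signs: positive = 0, negative = 8.
Step 3: Under H0: P(positive) = 0.5, so the number of positives S ~ Bin(8, 0.5).
Step 4: Two-sided exact p-value = sum of Bin(8,0.5) probabilities at or below the observed probability = 0.007812.
Step 5: alpha = 0.05. reject H0.

n_eff = 8, pos = 0, neg = 8, p = 0.007812, reject H0.


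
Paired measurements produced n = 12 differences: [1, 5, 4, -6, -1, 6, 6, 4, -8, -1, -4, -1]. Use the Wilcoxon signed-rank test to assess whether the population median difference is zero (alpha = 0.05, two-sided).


Step 1: Drop any zero differences (none here) and take |d_i|.
|d| = [1, 5, 4, 6, 1, 6, 6, 4, 8, 1, 4, 1]
Step 2: Midrank |d_i| (ties get averaged ranks).
ranks: |1|->2.5, |5|->8, |4|->6, |6|->10, |1|->2.5, |6|->10, |6|->10, |4|->6, |8|->12, |1|->2.5, |4|->6, |1|->2.5
Step 3: Attach original signs; sum ranks with positive sign and with negative sign.
W+ = 2.5 + 8 + 6 + 10 + 10 + 6 = 42.5
W- = 10 + 2.5 + 12 + 2.5 + 6 + 2.5 = 35.5
(Check: W+ + W- = 78 should equal n(n+1)/2 = 78.)
Step 4: Test statistic W = min(W+, W-) = 35.5.
Step 5: Ties in |d|, so use the tie-corrected normal approximation.
        E[W] = n(n+1)/4 = 12*13/4 = 39.
        Tie groups: |d|=1 (t=4), |d|=4 (t=3), |d|=6 (t=3); sum(t^3 - t) = 108.
        Var[W] = n(n+1)(2n+1)/24 - sum(t^3-t)/48 = 3900/24 - 108/48 = 160.25.
        z = (W - E[W]) / sqrt(Var[W]) = (35.5 - 39) / 12.6590 = -0.2765.
        Two-sided p = 2*Phi(z) = 0.782177.
Step 6: alpha = 0.05. fail to reject H0.

W+ = 42.5, W- = 35.5, W = min = 35.5, p = 0.782177, fail to reject H0.


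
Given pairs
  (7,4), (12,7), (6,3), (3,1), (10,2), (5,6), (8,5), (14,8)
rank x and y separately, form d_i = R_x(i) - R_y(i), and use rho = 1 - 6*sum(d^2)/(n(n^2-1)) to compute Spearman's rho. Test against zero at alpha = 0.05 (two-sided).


Step 1: Rank x and y separately (midranks; no ties here).
rank(x): 7->4, 12->7, 6->3, 3->1, 10->6, 5->2, 8->5, 14->8
rank(y): 4->4, 7->7, 3->3, 1->1, 2->2, 6->6, 5->5, 8->8
Step 2: d_i = R_x(i) - R_y(i); compute d_i^2.
  (4-4)^2=0, (7-7)^2=0, (3-3)^2=0, (1-1)^2=0, (6-2)^2=16, (2-6)^2=16, (5-5)^2=0, (8-8)^2=0
sum(d^2) = 32.
Step 3: rho = 1 - 6*32 / (8*(8^2 - 1)) = 1 - 192/504 = 0.619048.
Step 4: Under H0, t = rho * sqrt((n-2)/(1-rho^2)) = 1.9308 ~ t(6).
Step 5: Two-sided p-value from the t-distribution with 6 df = 0.101733.
Step 6: alpha = 0.05. fail to reject H0.

rho = 0.6190, p = 0.101733, fail to reject H0 at alpha = 0.05.


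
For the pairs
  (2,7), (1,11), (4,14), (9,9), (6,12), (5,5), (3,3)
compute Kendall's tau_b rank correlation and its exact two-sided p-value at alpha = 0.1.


Step 1: Enumerate the 21 unordered pairs (i,j) with i<j and classify each by sign(x_j-x_i) * sign(y_j-y_i).
  (1,2):dx=-1,dy=+4->D; (1,3):dx=+2,dy=+7->C; (1,4):dx=+7,dy=+2->C; (1,5):dx=+4,dy=+5->C
  (1,6):dx=+3,dy=-2->D; (1,7):dx=+1,dy=-4->D; (2,3):dx=+3,dy=+3->C; (2,4):dx=+8,dy=-2->D
  (2,5):dx=+5,dy=+1->C; (2,6):dx=+4,dy=-6->D; (2,7):dx=+2,dy=-8->D; (3,4):dx=+5,dy=-5->D
  (3,5):dx=+2,dy=-2->D; (3,6):dx=+1,dy=-9->D; (3,7):dx=-1,dy=-11->C; (4,5):dx=-3,dy=+3->D
  (4,6):dx=-4,dy=-4->C; (4,7):dx=-6,dy=-6->C; (5,6):dx=-1,dy=-7->C; (5,7):dx=-3,dy=-9->C
  (6,7):dx=-2,dy=-2->C
Step 2: C = 11, D = 10, total pairs = 21.
Step 3: tau = (C - D)/(n(n-1)/2) = (11 - 10)/21 = 0.047619.
Step 4: Exact two-sided p-value (enumerate n! = 5040 permutations of y under H0): p = 1.000000.
Step 5: alpha = 0.1. fail to reject H0.

tau_b = 0.0476 (C=11, D=10), p = 1.000000, fail to reject H0.


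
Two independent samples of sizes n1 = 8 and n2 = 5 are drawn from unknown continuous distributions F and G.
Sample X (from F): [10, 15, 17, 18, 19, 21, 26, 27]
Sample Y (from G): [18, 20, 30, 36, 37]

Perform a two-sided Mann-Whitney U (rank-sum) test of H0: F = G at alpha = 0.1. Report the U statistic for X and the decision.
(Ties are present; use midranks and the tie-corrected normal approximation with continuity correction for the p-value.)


Step 1: Combine and sort all 13 observations; assign midranks.
sorted (value, group): (10,X), (15,X), (17,X), (18,X), (18,Y), (19,X), (20,Y), (21,X), (26,X), (27,X), (30,Y), (36,Y), (37,Y)
ranks: 10->1, 15->2, 17->3, 18->4.5, 18->4.5, 19->6, 20->7, 21->8, 26->9, 27->10, 30->11, 36->12, 37->13
Step 2: Rank sum for X: R1 = 1 + 2 + 3 + 4.5 + 6 + 8 + 9 + 10 = 43.5.
Step 3: U_X = R1 - n1(n1+1)/2 = 43.5 - 8*9/2 = 43.5 - 36 = 7.5.
       U_Y = n1*n2 - U_X = 40 - 7.5 = 32.5.
Step 4: Ties are present, so use the tie-corrected normal approximation (with continuity correction) for the p-value.
Step 5: p-value = 0.078571; compare to alpha = 0.1. reject H0.

U_X = 7.5, p = 0.078571, reject H0 at alpha = 0.1.


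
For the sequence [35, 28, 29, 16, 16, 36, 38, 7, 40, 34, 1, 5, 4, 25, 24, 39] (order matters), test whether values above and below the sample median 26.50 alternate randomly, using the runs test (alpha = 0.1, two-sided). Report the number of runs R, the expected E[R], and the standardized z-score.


Step 1: Compute median = 26.50; label A = above, B = below.
Labels in order: AAABBAABAABBBBBA  (n_A = 8, n_B = 8)
Step 2: Count runs R = 7.
Step 3: Under H0 (random ordering), E[R] = 2*n_A*n_B/(n_A+n_B) + 1 = 2*8*8/16 + 1 = 9.0000.
        Var[R] = 2*n_A*n_B*(2*n_A*n_B - n_A - n_B) / ((n_A+n_B)^2 * (n_A+n_B-1)) = 14336/3840 = 3.7333.
        SD[R] = 1.9322.
Step 4: Continuity-corrected z = (R + 0.5 - E[R]) / SD[R] = (7 + 0.5 - 9.0000) / 1.9322 = -0.7763.
Step 5: Two-sided p-value via normal approximation = 2*(1 - Phi(|z|)) = 0.437558.
Step 6: alpha = 0.1. fail to reject H0.

R = 7, z = -0.7763, p = 0.437558, fail to reject H0.
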